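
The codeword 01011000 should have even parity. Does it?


Number of 1s: 3

No, parity error (3 ones)


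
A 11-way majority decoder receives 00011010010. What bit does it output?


Ones: 4 out of 11
Threshold: 6

0 (4/11 voted 1)


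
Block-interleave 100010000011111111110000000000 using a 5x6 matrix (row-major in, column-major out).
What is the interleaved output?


Matrix:
  100010
  000011
  111111
  110000
  000000
Read columns: 101100011000100001001110001100

101100011000100001001110001100


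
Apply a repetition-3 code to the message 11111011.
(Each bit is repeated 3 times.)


Each bit -> 3 copies

111111111111111000111111


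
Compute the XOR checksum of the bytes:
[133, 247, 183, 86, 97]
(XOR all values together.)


XOR chain: 133 ^ 247 ^ 183 ^ 86 ^ 97 = 242

242


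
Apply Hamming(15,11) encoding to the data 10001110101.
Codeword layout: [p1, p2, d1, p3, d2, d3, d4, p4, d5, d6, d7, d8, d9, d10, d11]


Parity bits: p1=1, p2=0, p3=0, p4=1

101000011110101


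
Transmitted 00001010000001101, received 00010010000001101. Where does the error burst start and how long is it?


XOR: 00011000000000000

Burst at position 3, length 2


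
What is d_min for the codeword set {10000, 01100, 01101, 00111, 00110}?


Comparing all pairs, minimum distance: 1
Can detect 0 errors, correct 0 errors

1


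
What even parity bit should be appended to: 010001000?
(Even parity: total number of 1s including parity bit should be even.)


Number of 1s in data: 2
Parity bit: 0

0


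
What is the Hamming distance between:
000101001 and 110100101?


XOR: 110001100
Count of 1s: 4

4


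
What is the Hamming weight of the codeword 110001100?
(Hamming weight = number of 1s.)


Counting 1s in 110001100

4


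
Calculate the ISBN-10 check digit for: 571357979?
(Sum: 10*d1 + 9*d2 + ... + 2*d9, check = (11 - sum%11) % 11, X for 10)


Weighted sum: 282
282 mod 11 = 7

Check digit: 4


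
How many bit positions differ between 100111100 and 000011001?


XOR: 100100101
Count of 1s: 4

4


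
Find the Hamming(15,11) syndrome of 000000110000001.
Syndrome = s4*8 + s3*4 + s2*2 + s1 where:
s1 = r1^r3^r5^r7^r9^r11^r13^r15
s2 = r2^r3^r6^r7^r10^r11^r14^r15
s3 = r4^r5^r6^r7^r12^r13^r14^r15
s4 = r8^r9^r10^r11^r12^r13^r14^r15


s1=0, s2=0, s3=0, s4=0

Syndrome = 0 (no error)


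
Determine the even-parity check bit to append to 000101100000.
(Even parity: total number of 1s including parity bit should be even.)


Number of 1s in data: 3
Parity bit: 1

1


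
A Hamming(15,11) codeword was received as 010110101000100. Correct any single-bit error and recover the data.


Syndrome = 0: no error detected

Data: 01011000100 (no errors)


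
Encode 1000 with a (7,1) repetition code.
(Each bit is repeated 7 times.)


Each bit -> 7 copies

1111111000000000000000000000


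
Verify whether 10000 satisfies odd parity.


Number of 1s: 1

Yes, parity is correct (1 ones)


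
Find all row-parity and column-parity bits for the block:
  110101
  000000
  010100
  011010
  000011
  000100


Row parities: 000101
Column parities: 111100

Row P: 000101, Col P: 111100, Corner: 0


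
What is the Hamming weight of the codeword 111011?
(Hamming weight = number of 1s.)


Counting 1s in 111011

5


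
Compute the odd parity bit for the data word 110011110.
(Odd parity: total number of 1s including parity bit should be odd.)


Number of 1s in data: 6
Parity bit: 1

1


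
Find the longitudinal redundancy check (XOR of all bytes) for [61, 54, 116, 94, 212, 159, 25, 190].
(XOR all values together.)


XOR chain: 61 ^ 54 ^ 116 ^ 94 ^ 212 ^ 159 ^ 25 ^ 190 = 205

205


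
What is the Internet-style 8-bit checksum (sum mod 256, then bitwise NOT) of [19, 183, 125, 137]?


Sum = 464 mod 256 = 208
Complement = 47

47


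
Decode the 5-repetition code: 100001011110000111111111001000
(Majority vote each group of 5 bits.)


Groups: 10000, 10111, 10000, 11111, 11110, 01000
Majority votes: 010110

010110


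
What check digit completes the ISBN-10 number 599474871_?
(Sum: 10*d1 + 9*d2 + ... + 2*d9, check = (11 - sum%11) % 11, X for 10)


Weighted sum: 348
348 mod 11 = 7

Check digit: 4


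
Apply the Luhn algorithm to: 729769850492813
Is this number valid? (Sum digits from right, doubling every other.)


Luhn sum = 83
83 mod 10 = 3

Invalid (Luhn sum mod 10 = 3)


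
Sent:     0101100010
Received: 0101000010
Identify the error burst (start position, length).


XOR: 0000100000

Burst at position 4, length 1


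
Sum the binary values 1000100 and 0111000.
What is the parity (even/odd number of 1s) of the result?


1000100 = 68
0111000 = 56
Sum = 124 = 1111100
1s count = 5

odd parity (5 ones in 1111100)


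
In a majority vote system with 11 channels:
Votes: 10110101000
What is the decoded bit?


Ones: 5 out of 11
Threshold: 6

0 (5/11 voted 1)


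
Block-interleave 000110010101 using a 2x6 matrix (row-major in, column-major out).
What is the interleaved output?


Matrix:
  000110
  010101
Read columns: 000100111001

000100111001


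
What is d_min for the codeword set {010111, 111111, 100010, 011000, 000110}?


Comparing all pairs, minimum distance: 2
Can detect 1 errors, correct 0 errors

2


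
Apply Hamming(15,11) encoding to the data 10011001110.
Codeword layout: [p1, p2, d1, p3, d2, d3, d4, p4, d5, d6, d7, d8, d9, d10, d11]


Parity bits: p1=0, p2=1, p3=0, p4=0

011000101001110


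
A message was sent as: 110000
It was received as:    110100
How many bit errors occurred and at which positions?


XOR: 000100

1 error(s) at position(s): 3


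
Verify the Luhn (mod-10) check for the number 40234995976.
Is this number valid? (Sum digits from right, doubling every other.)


Luhn sum = 55
55 mod 10 = 5

Invalid (Luhn sum mod 10 = 5)


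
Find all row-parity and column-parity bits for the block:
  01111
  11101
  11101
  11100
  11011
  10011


Row parities: 000101
Column parities: 11011

Row P: 000101, Col P: 11011, Corner: 0


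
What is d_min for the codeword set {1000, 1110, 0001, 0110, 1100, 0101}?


Comparing all pairs, minimum distance: 1
Can detect 0 errors, correct 0 errors

1


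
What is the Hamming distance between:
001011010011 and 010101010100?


XOR: 011110000111
Count of 1s: 7

7


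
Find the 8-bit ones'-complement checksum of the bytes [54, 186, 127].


Sum = 367 mod 256 = 111
Complement = 144

144


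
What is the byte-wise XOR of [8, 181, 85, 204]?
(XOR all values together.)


XOR chain: 8 ^ 181 ^ 85 ^ 204 = 36

36


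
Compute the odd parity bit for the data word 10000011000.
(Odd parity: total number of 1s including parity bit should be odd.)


Number of 1s in data: 3
Parity bit: 0

0


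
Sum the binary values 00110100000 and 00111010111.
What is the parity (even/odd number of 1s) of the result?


00110100000 = 416
00111010111 = 471
Sum = 887 = 1101110111
1s count = 8

even parity (8 ones in 1101110111)


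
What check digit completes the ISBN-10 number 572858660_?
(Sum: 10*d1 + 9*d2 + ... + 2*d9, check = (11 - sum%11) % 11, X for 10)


Weighted sum: 297
297 mod 11 = 0

Check digit: 0


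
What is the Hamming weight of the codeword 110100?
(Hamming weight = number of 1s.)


Counting 1s in 110100

3


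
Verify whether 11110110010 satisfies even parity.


Number of 1s: 7

No, parity error (7 ones)


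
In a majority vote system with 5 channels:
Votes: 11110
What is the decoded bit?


Ones: 4 out of 5
Threshold: 3

1 (4/5 voted 1)


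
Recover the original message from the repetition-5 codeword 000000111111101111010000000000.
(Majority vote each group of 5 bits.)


Groups: 00000, 01111, 11101, 11101, 00000, 00000
Majority votes: 011100

011100


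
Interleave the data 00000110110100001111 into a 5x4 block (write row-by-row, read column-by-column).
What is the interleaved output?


Matrix:
  0000
  0110
  1101
  0000
  1111
Read columns: 00101011010100100101

00101011010100100101


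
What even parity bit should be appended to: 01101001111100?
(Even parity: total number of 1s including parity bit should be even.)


Number of 1s in data: 8
Parity bit: 0

0


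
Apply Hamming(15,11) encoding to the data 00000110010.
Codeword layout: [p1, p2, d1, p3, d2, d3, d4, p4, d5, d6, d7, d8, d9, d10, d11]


Parity bits: p1=1, p2=1, p3=1, p4=1

110100010110010


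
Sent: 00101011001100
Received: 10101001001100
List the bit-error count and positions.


XOR: 10000010000000

2 error(s) at position(s): 0, 6


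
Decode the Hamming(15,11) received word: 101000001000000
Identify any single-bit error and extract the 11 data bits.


Syndrome = 11: error at position 11

Data: 10001010000 (corrected bit 11)


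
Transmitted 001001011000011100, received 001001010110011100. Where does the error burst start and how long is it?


XOR: 000000001110000000

Burst at position 8, length 3


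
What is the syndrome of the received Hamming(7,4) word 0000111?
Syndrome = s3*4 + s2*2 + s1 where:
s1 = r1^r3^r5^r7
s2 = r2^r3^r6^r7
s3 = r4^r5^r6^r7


s1=0, s2=0, s3=1

Syndrome = 4 (error at position 4)


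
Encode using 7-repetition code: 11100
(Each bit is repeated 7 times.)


Each bit -> 7 copies

11111111111111111111100000000000000


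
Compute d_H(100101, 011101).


XOR: 111000
Count of 1s: 3

3


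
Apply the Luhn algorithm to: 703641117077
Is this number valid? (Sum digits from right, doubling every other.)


Luhn sum = 46
46 mod 10 = 6

Invalid (Luhn sum mod 10 = 6)


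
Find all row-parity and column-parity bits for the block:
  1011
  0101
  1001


Row parities: 100
Column parities: 0111

Row P: 100, Col P: 0111, Corner: 1


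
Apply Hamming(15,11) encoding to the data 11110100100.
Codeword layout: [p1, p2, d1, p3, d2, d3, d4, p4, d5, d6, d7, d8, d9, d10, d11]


Parity bits: p1=0, p2=0, p3=0, p4=0

001011100100100


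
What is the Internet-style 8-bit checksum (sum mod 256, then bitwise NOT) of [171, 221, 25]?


Sum = 417 mod 256 = 161
Complement = 94

94


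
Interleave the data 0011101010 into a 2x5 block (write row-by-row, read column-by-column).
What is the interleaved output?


Matrix:
  00111
  01010
Read columns: 0001101110

0001101110


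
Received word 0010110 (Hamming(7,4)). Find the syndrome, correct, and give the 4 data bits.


Syndrome = 0: no error detected

Data: 1110 (no errors)


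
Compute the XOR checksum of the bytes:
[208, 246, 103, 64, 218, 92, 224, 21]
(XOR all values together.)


XOR chain: 208 ^ 246 ^ 103 ^ 64 ^ 218 ^ 92 ^ 224 ^ 21 = 114

114


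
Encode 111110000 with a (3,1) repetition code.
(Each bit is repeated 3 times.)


Each bit -> 3 copies

111111111111111000000000000


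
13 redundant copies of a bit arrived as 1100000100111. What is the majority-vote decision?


Ones: 6 out of 13
Threshold: 7

0 (6/13 voted 1)


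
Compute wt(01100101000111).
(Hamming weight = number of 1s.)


Counting 1s in 01100101000111

7


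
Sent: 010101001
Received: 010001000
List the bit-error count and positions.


XOR: 000100001

2 error(s) at position(s): 3, 8


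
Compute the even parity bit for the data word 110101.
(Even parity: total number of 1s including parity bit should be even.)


Number of 1s in data: 4
Parity bit: 0

0


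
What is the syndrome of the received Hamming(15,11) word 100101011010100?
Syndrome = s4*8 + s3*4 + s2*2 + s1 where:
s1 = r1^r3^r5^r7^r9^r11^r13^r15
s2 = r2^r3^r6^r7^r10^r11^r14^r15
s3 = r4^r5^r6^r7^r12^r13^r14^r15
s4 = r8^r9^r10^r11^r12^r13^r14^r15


s1=0, s2=0, s3=1, s4=0

Syndrome = 4 (error at position 4)


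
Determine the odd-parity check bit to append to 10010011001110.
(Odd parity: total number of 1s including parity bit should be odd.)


Number of 1s in data: 7
Parity bit: 0

0


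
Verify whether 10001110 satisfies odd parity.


Number of 1s: 4

No, parity error (4 ones)


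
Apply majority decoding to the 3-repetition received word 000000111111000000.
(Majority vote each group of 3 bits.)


Groups: 000, 000, 111, 111, 000, 000
Majority votes: 001100

001100


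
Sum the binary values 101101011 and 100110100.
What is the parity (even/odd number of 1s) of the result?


101101011 = 363
100110100 = 308
Sum = 671 = 1010011111
1s count = 7

odd parity (7 ones in 1010011111)


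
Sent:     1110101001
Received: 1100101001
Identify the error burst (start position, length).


XOR: 0010000000

Burst at position 2, length 1


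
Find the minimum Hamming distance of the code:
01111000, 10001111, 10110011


Comparing all pairs, minimum distance: 4
Can detect 3 errors, correct 1 errors

4


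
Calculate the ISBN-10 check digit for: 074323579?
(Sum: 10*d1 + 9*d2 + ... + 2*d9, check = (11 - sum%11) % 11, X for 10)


Weighted sum: 202
202 mod 11 = 4

Check digit: 7


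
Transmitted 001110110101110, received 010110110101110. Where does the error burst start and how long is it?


XOR: 011000000000000

Burst at position 1, length 2


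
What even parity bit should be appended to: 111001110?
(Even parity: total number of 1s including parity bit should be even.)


Number of 1s in data: 6
Parity bit: 0

0


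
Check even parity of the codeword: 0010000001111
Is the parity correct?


Number of 1s: 5

No, parity error (5 ones)


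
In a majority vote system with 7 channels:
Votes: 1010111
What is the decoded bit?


Ones: 5 out of 7
Threshold: 4

1 (5/7 voted 1)


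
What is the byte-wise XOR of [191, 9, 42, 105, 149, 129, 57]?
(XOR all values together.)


XOR chain: 191 ^ 9 ^ 42 ^ 105 ^ 149 ^ 129 ^ 57 = 216

216


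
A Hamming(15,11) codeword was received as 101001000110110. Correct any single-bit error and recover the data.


Syndrome = 6: error at position 6

Data: 10000110110 (corrected bit 6)


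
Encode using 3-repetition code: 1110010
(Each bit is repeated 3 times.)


Each bit -> 3 copies

111111111000000111000


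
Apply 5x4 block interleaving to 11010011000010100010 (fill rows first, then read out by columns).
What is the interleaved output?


Matrix:
  1101
  0011
  0000
  1010
  0010
Read columns: 10010100000101111000

10010100000101111000


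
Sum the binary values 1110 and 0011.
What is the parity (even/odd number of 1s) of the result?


1110 = 14
0011 = 3
Sum = 17 = 10001
1s count = 2

even parity (2 ones in 10001)


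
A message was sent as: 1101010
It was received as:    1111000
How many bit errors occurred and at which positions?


XOR: 0010010

2 error(s) at position(s): 2, 5


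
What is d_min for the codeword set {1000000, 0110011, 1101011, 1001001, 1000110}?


Comparing all pairs, minimum distance: 2
Can detect 1 errors, correct 0 errors

2


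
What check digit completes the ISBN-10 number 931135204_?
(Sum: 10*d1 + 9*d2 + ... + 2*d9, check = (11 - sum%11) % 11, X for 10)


Weighted sum: 191
191 mod 11 = 4

Check digit: 7


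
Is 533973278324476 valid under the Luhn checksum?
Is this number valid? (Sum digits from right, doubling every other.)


Luhn sum = 82
82 mod 10 = 2

Invalid (Luhn sum mod 10 = 2)


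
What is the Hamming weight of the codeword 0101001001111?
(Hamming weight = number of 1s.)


Counting 1s in 0101001001111

7


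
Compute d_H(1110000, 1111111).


XOR: 0001111
Count of 1s: 4

4


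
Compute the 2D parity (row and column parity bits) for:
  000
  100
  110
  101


Row parities: 0100
Column parities: 111

Row P: 0100, Col P: 111, Corner: 1


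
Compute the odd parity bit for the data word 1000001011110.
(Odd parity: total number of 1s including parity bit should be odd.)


Number of 1s in data: 6
Parity bit: 1

1


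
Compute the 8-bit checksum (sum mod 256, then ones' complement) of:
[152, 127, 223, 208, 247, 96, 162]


Sum = 1215 mod 256 = 191
Complement = 64

64


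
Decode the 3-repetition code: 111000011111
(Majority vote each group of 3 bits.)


Groups: 111, 000, 011, 111
Majority votes: 1011

1011


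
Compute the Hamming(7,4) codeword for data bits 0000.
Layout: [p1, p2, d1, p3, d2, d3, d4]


Parity bits: p1=0, p2=0, p3=0

0000000


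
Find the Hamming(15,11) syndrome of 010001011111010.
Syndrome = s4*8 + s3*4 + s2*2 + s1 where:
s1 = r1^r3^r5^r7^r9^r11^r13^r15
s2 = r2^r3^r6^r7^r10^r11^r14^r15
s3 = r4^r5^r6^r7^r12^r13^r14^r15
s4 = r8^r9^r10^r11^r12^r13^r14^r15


s1=0, s2=1, s3=1, s4=0

Syndrome = 6 (error at position 6)


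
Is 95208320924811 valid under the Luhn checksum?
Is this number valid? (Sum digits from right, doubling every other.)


Luhn sum = 62
62 mod 10 = 2

Invalid (Luhn sum mod 10 = 2)


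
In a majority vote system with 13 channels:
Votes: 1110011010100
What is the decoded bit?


Ones: 7 out of 13
Threshold: 7

1 (7/13 voted 1)


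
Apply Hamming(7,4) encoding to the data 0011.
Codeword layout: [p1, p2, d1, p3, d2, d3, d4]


Parity bits: p1=1, p2=0, p3=0

1000011


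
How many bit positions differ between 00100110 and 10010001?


XOR: 10110111
Count of 1s: 6

6


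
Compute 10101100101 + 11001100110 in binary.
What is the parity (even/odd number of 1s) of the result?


10101100101 = 1381
11001100110 = 1638
Sum = 3019 = 101111001011
1s count = 8

even parity (8 ones in 101111001011)


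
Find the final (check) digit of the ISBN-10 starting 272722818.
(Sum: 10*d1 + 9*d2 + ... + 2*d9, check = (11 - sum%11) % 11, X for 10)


Weighted sum: 221
221 mod 11 = 1

Check digit: X


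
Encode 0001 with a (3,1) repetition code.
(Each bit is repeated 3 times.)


Each bit -> 3 copies

000000000111


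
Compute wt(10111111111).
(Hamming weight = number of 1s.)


Counting 1s in 10111111111

10


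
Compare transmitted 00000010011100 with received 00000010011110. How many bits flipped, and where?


XOR: 00000000000010

1 error(s) at position(s): 12


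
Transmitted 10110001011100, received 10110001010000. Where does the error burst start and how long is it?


XOR: 00000000001100

Burst at position 10, length 2


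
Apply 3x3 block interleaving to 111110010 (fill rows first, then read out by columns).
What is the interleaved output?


Matrix:
  111
  110
  010
Read columns: 110111100

110111100


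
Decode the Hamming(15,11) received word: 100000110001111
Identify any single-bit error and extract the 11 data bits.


Syndrome = 14: error at position 14

Data: 00010001101 (corrected bit 14)


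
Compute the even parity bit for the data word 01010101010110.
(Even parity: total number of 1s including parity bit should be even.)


Number of 1s in data: 7
Parity bit: 1

1


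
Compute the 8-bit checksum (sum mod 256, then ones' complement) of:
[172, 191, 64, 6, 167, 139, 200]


Sum = 939 mod 256 = 171
Complement = 84

84


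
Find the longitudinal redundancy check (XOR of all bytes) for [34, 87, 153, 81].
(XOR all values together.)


XOR chain: 34 ^ 87 ^ 153 ^ 81 = 189

189


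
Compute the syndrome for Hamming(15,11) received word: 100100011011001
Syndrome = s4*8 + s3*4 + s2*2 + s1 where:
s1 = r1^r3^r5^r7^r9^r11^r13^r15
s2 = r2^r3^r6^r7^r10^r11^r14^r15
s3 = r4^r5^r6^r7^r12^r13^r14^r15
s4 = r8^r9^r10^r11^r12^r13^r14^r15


s1=0, s2=0, s3=1, s4=1

Syndrome = 12 (error at position 12)


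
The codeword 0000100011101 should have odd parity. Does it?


Number of 1s: 5

Yes, parity is correct (5 ones)


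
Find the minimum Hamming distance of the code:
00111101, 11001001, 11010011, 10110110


Comparing all pairs, minimum distance: 3
Can detect 2 errors, correct 1 errors

3


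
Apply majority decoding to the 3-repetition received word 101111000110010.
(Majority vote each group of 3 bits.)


Groups: 101, 111, 000, 110, 010
Majority votes: 11010

11010


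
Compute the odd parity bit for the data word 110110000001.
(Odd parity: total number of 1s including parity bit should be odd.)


Number of 1s in data: 5
Parity bit: 0

0


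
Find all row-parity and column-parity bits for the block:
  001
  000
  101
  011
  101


Row parities: 10000
Column parities: 010

Row P: 10000, Col P: 010, Corner: 1


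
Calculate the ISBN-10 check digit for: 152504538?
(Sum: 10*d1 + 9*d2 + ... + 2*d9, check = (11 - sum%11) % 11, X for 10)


Weighted sum: 171
171 mod 11 = 6

Check digit: 5


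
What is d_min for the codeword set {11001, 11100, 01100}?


Comparing all pairs, minimum distance: 1
Can detect 0 errors, correct 0 errors

1


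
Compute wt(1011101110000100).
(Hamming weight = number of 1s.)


Counting 1s in 1011101110000100

8


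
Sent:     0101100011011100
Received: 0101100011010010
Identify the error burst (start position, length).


XOR: 0000000000001110

Burst at position 12, length 3


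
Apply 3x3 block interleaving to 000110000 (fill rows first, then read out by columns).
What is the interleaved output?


Matrix:
  000
  110
  000
Read columns: 010010000

010010000


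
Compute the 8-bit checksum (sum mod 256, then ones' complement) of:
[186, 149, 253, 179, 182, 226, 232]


Sum = 1407 mod 256 = 127
Complement = 128

128


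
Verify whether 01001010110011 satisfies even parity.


Number of 1s: 7

No, parity error (7 ones)


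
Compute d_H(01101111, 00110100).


XOR: 01011011
Count of 1s: 5

5


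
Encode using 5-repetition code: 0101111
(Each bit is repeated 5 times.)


Each bit -> 5 copies

00000111110000011111111111111111111


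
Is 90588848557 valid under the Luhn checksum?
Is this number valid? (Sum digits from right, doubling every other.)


Luhn sum = 60
60 mod 10 = 0

Valid (Luhn sum mod 10 = 0)


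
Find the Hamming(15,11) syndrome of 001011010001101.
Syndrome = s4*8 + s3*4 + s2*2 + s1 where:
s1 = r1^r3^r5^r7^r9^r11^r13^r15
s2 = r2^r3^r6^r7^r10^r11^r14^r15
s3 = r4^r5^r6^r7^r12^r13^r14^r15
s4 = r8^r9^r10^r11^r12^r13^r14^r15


s1=0, s2=1, s3=1, s4=0

Syndrome = 6 (error at position 6)


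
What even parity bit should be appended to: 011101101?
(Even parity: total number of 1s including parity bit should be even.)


Number of 1s in data: 6
Parity bit: 0

0


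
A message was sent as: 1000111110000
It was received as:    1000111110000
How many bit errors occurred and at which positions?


XOR: 0000000000000

0 errors (received matches sent)


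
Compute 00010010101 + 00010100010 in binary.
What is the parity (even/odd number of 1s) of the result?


00010010101 = 149
00010100010 = 162
Sum = 311 = 100110111
1s count = 6

even parity (6 ones in 100110111)


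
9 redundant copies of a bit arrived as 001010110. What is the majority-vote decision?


Ones: 4 out of 9
Threshold: 5

0 (4/9 voted 1)


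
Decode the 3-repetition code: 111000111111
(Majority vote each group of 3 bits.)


Groups: 111, 000, 111, 111
Majority votes: 1011

1011


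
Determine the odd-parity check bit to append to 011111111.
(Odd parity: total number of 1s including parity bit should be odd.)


Number of 1s in data: 8
Parity bit: 1

1


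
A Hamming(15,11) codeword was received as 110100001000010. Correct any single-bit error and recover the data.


Syndrome = 0: no error detected

Data: 00001000010 (no errors)


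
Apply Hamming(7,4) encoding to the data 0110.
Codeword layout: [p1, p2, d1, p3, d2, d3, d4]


Parity bits: p1=1, p2=1, p3=0

1100110


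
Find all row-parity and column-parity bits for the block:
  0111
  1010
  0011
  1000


Row parities: 1001
Column parities: 0110

Row P: 1001, Col P: 0110, Corner: 0


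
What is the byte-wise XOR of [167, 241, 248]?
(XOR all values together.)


XOR chain: 167 ^ 241 ^ 248 = 174

174


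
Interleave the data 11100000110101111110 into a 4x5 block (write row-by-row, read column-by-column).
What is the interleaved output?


Matrix:
  11100
  00011
  01011
  11110
Read columns: 10011011100101110110

10011011100101110110


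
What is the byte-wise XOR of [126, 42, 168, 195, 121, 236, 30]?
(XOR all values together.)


XOR chain: 126 ^ 42 ^ 168 ^ 195 ^ 121 ^ 236 ^ 30 = 180

180


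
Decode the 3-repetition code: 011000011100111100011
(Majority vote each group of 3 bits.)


Groups: 011, 000, 011, 100, 111, 100, 011
Majority votes: 1010101

1010101


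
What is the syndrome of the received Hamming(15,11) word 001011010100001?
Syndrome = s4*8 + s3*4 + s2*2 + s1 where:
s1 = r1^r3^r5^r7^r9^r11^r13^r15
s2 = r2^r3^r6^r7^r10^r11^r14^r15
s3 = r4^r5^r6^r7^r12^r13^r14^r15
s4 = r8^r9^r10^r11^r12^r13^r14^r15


s1=1, s2=0, s3=1, s4=1

Syndrome = 13 (error at position 13)


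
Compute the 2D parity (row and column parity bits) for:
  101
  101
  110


Row parities: 000
Column parities: 110

Row P: 000, Col P: 110, Corner: 0


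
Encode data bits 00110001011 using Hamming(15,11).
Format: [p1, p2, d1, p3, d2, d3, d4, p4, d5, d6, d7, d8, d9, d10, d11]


Parity bits: p1=0, p2=0, p3=1, p4=1

000101110001011


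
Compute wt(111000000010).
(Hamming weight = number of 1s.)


Counting 1s in 111000000010

4


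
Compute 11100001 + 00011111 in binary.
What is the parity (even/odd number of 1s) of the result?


11100001 = 225
00011111 = 31
Sum = 256 = 100000000
1s count = 1

odd parity (1 ones in 100000000)


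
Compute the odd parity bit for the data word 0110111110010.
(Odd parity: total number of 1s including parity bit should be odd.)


Number of 1s in data: 8
Parity bit: 1

1


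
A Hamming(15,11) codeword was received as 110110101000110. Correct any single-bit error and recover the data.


Syndrome = 15: error at position 15

Data: 01011000111 (corrected bit 15)


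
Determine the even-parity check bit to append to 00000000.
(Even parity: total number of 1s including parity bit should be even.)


Number of 1s in data: 0
Parity bit: 0

0


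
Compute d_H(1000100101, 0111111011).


XOR: 1111011110
Count of 1s: 8

8


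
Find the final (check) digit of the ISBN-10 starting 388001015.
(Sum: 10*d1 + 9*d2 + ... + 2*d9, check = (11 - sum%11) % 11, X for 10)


Weighted sum: 184
184 mod 11 = 8

Check digit: 3


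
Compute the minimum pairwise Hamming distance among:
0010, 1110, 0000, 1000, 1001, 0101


Comparing all pairs, minimum distance: 1
Can detect 0 errors, correct 0 errors

1


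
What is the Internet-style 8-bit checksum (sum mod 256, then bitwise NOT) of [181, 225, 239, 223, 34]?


Sum = 902 mod 256 = 134
Complement = 121

121


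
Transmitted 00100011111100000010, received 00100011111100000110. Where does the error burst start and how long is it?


XOR: 00000000000000000100

Burst at position 17, length 1


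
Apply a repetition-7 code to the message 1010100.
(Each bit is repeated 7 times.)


Each bit -> 7 copies

1111111000000011111110000000111111100000000000000


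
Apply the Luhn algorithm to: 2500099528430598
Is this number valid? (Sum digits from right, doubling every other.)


Luhn sum = 77
77 mod 10 = 7

Invalid (Luhn sum mod 10 = 7)


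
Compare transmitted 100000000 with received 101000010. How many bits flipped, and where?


XOR: 001000010

2 error(s) at position(s): 2, 7


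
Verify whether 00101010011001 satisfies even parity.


Number of 1s: 6

Yes, parity is correct (6 ones)


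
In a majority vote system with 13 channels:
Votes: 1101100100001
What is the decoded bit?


Ones: 6 out of 13
Threshold: 7

0 (6/13 voted 1)


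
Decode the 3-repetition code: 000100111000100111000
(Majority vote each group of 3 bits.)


Groups: 000, 100, 111, 000, 100, 111, 000
Majority votes: 0010010

0010010


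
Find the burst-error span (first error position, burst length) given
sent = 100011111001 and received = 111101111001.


XOR: 011110000000

Burst at position 1, length 4


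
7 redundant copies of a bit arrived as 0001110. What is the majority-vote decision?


Ones: 3 out of 7
Threshold: 4

0 (3/7 voted 1)


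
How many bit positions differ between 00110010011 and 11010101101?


XOR: 11100111110
Count of 1s: 8

8


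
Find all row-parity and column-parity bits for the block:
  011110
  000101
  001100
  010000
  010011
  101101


Row parities: 000110
Column parities: 111001

Row P: 000110, Col P: 111001, Corner: 0


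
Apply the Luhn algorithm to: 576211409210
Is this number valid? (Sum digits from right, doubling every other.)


Luhn sum = 37
37 mod 10 = 7

Invalid (Luhn sum mod 10 = 7)


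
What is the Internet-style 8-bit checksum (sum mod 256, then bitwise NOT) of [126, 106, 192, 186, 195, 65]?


Sum = 870 mod 256 = 102
Complement = 153

153


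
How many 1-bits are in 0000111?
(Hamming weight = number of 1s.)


Counting 1s in 0000111

3


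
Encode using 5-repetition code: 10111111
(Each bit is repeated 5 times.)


Each bit -> 5 copies

1111100000111111111111111111111111111111


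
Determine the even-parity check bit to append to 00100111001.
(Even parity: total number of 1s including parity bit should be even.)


Number of 1s in data: 5
Parity bit: 1

1


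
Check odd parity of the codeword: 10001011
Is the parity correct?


Number of 1s: 4

No, parity error (4 ones)


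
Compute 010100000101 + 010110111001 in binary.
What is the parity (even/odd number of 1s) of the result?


010100000101 = 1285
010110111001 = 1465
Sum = 2750 = 101010111110
1s count = 8

even parity (8 ones in 101010111110)


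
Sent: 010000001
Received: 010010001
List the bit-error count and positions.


XOR: 000010000

1 error(s) at position(s): 4


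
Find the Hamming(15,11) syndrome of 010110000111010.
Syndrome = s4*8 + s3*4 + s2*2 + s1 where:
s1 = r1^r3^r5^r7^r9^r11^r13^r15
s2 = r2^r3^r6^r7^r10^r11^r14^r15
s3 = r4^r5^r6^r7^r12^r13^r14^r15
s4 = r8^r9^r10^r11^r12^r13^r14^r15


s1=0, s2=0, s3=0, s4=0

Syndrome = 0 (no error)


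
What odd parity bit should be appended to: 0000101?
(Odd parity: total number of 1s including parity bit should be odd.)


Number of 1s in data: 2
Parity bit: 1

1


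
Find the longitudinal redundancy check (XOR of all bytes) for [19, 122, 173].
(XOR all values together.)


XOR chain: 19 ^ 122 ^ 173 = 196

196


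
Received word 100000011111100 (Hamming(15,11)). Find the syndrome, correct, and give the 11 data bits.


Syndrome = 0: no error detected

Data: 00001111100 (no errors)


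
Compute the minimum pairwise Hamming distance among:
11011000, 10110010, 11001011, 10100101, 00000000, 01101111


Comparing all pairs, minimum distance: 3
Can detect 2 errors, correct 1 errors

3


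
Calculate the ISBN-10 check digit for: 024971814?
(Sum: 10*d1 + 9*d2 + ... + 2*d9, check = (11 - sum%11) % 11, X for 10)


Weighted sum: 203
203 mod 11 = 5

Check digit: 6


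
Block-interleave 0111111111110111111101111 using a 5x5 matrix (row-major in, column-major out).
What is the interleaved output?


Matrix:
  01111
  11111
  11011
  11111
  01111
Read columns: 0111011111110111111111111

0111011111110111111111111


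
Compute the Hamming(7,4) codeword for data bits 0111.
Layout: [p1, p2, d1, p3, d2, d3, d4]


Parity bits: p1=0, p2=0, p3=1

0001111


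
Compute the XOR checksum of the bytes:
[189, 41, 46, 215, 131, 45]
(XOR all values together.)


XOR chain: 189 ^ 41 ^ 46 ^ 215 ^ 131 ^ 45 = 195

195


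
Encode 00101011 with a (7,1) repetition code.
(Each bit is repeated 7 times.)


Each bit -> 7 copies

00000000000000111111100000001111111000000011111111111111


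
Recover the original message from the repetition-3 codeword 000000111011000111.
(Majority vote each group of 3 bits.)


Groups: 000, 000, 111, 011, 000, 111
Majority votes: 001101

001101


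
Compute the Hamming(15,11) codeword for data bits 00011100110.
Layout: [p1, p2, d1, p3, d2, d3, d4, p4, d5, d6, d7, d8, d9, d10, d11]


Parity bits: p1=1, p2=1, p3=1, p4=0

110100101100110


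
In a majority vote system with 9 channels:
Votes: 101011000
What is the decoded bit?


Ones: 4 out of 9
Threshold: 5

0 (4/9 voted 1)


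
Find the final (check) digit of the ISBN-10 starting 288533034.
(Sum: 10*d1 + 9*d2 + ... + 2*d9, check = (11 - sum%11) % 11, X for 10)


Weighted sum: 241
241 mod 11 = 10

Check digit: 1


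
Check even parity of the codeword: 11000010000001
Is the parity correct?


Number of 1s: 4

Yes, parity is correct (4 ones)


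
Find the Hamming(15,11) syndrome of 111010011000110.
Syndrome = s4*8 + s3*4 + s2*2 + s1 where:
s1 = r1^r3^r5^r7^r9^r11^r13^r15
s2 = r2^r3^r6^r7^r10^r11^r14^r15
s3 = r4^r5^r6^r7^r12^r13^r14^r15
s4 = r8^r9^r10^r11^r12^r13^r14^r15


s1=1, s2=1, s3=1, s4=0

Syndrome = 7 (error at position 7)


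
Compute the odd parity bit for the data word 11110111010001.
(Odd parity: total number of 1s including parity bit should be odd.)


Number of 1s in data: 9
Parity bit: 0

0


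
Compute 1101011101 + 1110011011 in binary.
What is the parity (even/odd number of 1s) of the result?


1101011101 = 861
1110011011 = 923
Sum = 1784 = 11011111000
1s count = 7

odd parity (7 ones in 11011111000)


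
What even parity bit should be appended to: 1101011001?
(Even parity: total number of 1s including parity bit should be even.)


Number of 1s in data: 6
Parity bit: 0

0


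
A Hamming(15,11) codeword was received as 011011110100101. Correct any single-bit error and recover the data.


Syndrome = 5: error at position 5

Data: 10110100101 (corrected bit 5)


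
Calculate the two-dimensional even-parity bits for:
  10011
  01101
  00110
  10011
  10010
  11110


Row parities: 110100
Column parities: 00111

Row P: 110100, Col P: 00111, Corner: 1


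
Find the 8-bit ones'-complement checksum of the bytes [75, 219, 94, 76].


Sum = 464 mod 256 = 208
Complement = 47

47


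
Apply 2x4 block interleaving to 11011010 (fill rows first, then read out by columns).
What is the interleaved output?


Matrix:
  1101
  1010
Read columns: 11100110

11100110


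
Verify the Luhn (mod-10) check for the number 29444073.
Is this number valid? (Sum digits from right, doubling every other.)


Luhn sum = 41
41 mod 10 = 1

Invalid (Luhn sum mod 10 = 1)


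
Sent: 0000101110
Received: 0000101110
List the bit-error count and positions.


XOR: 0000000000

0 errors (received matches sent)


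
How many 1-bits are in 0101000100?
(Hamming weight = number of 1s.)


Counting 1s in 0101000100

3


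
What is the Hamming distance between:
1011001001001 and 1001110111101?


XOR: 0010111110100
Count of 1s: 7

7


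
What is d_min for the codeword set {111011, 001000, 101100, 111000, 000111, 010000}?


Comparing all pairs, minimum distance: 2
Can detect 1 errors, correct 0 errors

2


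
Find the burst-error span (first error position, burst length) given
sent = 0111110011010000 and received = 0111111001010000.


XOR: 0000001010000000

Burst at position 6, length 3


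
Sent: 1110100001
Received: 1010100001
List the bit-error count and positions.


XOR: 0100000000

1 error(s) at position(s): 1


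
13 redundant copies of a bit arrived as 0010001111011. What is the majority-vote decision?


Ones: 7 out of 13
Threshold: 7

1 (7/13 voted 1)


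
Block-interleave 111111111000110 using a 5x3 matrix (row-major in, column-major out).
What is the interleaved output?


Matrix:
  111
  111
  111
  000
  110
Read columns: 111011110111100

111011110111100


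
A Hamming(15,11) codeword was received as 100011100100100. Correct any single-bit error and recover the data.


Syndrome = 2: error at position 2

Data: 01110100100 (corrected bit 2)


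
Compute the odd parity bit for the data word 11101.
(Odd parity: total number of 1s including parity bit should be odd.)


Number of 1s in data: 4
Parity bit: 1

1


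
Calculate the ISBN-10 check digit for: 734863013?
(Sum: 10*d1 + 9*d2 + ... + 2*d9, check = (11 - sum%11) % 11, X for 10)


Weighted sum: 245
245 mod 11 = 3

Check digit: 8


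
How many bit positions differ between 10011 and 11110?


XOR: 01101
Count of 1s: 3

3


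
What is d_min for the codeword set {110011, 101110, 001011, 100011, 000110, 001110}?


Comparing all pairs, minimum distance: 1
Can detect 0 errors, correct 0 errors

1


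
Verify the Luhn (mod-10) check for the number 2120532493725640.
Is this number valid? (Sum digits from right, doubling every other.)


Luhn sum = 55
55 mod 10 = 5

Invalid (Luhn sum mod 10 = 5)


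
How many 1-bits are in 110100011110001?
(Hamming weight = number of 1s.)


Counting 1s in 110100011110001

8


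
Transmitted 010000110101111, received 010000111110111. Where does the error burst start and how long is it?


XOR: 000000001011000

Burst at position 8, length 4


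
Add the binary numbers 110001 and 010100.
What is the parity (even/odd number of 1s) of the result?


110001 = 49
010100 = 20
Sum = 69 = 1000101
1s count = 3

odd parity (3 ones in 1000101)


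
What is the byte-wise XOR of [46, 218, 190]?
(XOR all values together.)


XOR chain: 46 ^ 218 ^ 190 = 74

74


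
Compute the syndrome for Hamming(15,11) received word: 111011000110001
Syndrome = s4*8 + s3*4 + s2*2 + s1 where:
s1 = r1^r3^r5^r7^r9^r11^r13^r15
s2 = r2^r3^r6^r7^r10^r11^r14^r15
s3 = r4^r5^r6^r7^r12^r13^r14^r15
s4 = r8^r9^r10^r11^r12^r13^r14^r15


s1=1, s2=0, s3=1, s4=1

Syndrome = 13 (error at position 13)


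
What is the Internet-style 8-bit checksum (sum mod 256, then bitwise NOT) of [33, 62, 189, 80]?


Sum = 364 mod 256 = 108
Complement = 147

147


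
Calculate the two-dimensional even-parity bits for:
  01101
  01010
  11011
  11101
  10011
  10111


Row parities: 100010
Column parities: 00101

Row P: 100010, Col P: 00101, Corner: 0


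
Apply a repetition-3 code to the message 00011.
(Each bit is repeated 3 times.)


Each bit -> 3 copies

000000000111111


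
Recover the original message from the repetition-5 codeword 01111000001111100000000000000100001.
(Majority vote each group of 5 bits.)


Groups: 01111, 00000, 11111, 00000, 00000, 00001, 00001
Majority votes: 1010000

1010000


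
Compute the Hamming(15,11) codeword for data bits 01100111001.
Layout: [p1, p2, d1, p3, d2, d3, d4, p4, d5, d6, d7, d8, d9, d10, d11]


Parity bits: p1=1, p2=0, p3=0, p4=0

100011000111001


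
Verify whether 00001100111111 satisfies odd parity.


Number of 1s: 8

No, parity error (8 ones)


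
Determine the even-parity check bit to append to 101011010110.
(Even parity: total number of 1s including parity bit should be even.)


Number of 1s in data: 7
Parity bit: 1

1


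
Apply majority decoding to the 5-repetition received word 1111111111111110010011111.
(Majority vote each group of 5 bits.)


Groups: 11111, 11111, 11111, 00100, 11111
Majority votes: 11101

11101


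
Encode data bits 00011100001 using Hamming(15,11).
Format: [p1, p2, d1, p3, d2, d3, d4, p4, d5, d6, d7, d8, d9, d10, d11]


Parity bits: p1=1, p2=1, p3=0, p4=1

110000111100001


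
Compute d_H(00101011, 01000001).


XOR: 01101010
Count of 1s: 4

4


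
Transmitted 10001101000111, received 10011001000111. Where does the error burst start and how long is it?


XOR: 00010100000000

Burst at position 3, length 3


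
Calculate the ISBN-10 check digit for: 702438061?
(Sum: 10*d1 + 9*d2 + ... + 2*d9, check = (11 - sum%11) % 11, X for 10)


Weighted sum: 192
192 mod 11 = 5

Check digit: 6


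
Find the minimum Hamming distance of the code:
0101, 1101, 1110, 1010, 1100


Comparing all pairs, minimum distance: 1
Can detect 0 errors, correct 0 errors

1
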